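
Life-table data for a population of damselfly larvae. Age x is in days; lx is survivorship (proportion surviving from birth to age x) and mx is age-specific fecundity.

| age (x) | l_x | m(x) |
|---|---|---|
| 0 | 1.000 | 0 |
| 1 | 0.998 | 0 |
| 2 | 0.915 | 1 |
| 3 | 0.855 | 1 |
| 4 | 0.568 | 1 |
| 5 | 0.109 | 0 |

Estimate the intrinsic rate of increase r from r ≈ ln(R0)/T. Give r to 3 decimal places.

R0 = Σ lx·mx = 0 + 0 + 0.915 + 0.855 + 0.568 + 0 = 2.338
Σ x·lx·mx = 6.667; T = 6.667/2.338 = 2.85158…
r ≈ ln(R0)/T = ln(2.338)/2.85158… = 0.29783… → 0.298

0.298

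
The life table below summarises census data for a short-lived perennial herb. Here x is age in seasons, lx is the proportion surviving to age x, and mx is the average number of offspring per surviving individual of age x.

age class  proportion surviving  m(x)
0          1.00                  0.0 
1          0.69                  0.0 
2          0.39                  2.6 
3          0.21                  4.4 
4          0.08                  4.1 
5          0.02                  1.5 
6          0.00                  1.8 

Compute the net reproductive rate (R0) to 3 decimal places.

2.296

lx·mx by age: 0, 0, 1.014, 0.924, 0.328, 0.03, 0
R0 = Σ lx·mx = 2.296 → 2.296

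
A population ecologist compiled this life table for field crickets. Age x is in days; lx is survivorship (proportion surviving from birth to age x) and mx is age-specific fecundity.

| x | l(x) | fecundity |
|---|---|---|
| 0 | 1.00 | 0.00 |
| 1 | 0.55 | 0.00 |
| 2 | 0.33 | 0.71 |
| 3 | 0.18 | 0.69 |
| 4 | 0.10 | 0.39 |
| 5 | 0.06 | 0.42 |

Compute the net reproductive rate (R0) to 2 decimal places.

lx·mx by age: 0, 0, 0.2343, 0.1242, 0.039, 0.0252
R0 = Σ lx·mx = 0.4227 → 0.42

0.42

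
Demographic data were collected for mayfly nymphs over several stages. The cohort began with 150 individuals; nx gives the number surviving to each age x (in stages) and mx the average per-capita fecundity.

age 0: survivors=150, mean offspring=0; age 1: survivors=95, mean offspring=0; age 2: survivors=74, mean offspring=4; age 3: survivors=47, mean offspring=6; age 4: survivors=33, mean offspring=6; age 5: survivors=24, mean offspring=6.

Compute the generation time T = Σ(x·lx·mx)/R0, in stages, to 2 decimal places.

3.21

lx = nx/n0 = nx/150: 1, 0.63333…, 0.49333…, 0.31333…, 0.22, 0.16
lx·mx: 0, 0, 1.973333…, 1.88…, 1.32, 0.96 → R0 = 6.133333…
x·lx·mx: 0, 0, 3.946667…, 5.64…, 5.28, 4.8 → Σ = 19.666667…
T = 19.666667… / 6.133333… = 3.206522… → 3.21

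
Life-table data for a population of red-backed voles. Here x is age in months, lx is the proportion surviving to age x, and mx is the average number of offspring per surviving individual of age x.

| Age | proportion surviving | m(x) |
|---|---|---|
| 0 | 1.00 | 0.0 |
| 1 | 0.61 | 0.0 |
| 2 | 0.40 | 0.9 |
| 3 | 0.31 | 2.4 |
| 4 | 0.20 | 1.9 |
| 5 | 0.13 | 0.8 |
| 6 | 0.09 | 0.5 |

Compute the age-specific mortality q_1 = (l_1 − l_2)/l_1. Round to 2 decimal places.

0.34

q_1 = (l_1 − l_2) / l_1 = (0.61 − 0.4) / 0.61
     = 0.21 / 0.61 = 0.344262… → 0.34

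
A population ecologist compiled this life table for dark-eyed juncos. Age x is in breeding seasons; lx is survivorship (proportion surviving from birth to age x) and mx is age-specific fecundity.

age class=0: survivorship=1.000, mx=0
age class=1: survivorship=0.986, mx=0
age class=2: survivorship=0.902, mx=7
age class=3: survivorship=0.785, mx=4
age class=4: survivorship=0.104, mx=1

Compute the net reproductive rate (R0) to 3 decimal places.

lx·mx by age: 0, 0, 6.314, 3.14, 0.104
R0 = Σ lx·mx = 9.558 → 9.558

9.558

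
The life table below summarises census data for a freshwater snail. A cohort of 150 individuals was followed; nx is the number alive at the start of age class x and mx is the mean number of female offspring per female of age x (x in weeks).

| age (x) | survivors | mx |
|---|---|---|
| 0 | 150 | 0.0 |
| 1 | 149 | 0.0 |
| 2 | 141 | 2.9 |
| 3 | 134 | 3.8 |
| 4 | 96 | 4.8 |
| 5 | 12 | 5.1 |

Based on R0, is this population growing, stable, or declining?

growing

lx = nx/n0 = nx/150: 1, 0.99333…, 0.94, 0.89333…, 0.64, 0.08
R0 = Σ lx·mx = 0 + 0 + 2.726 + 3.394667… + 3.072 + 0.408 = 9.600667…
R0 > 1, so the population is growing.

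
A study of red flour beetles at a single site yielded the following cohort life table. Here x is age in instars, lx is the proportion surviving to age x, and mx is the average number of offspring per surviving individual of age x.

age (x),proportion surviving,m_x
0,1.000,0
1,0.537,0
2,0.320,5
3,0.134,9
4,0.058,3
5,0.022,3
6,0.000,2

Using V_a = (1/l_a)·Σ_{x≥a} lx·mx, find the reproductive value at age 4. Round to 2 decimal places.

lx·mx for x ≥ 4: 0.174, 0.066, 0 → sum = 0.24
V_4 = 0.24 / l_4 = 0.24 / 0.058 = 4.137931… → 4.14

4.14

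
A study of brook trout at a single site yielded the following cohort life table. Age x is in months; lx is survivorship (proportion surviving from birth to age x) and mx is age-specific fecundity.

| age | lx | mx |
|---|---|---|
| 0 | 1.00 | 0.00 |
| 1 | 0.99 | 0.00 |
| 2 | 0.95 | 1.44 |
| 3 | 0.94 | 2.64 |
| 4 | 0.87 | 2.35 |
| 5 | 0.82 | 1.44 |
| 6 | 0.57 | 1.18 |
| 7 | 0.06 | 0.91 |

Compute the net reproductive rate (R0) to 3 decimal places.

7.802

lx·mx by age: 0, 0, 1.368, 2.4816, 2.0445, 1.1808, 0.6726, 0.0546
R0 = Σ lx·mx = 7.8021 → 7.802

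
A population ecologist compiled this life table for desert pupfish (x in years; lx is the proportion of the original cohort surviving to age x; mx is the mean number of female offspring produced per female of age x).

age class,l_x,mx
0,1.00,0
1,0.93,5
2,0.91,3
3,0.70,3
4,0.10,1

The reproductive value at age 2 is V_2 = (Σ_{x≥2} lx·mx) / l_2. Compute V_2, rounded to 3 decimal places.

lx·mx for x ≥ 2: 2.73, 2.1, 0.1 → sum = 4.93
V_2 = 4.93 / l_2 = 4.93 / 0.91 = 5.417582… → 5.418

5.418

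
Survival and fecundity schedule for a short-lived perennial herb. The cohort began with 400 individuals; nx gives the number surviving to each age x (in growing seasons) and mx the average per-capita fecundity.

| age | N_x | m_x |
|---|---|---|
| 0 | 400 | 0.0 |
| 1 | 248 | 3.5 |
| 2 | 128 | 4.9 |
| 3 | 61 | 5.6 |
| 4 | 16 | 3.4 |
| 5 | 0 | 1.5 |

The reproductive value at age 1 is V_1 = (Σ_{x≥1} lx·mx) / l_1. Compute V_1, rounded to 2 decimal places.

7.63

lx = nx/n0 = nx/400: 1, 0.62, 0.32, 0.1525, 0.04, 0
lx·mx for x ≥ 1: 2.17, 1.568, 0.854, 0.136, 0 → sum = 4.728
V_1 = 4.728 / l_1 = 4.728 / 0.62 = 7.625806… → 7.63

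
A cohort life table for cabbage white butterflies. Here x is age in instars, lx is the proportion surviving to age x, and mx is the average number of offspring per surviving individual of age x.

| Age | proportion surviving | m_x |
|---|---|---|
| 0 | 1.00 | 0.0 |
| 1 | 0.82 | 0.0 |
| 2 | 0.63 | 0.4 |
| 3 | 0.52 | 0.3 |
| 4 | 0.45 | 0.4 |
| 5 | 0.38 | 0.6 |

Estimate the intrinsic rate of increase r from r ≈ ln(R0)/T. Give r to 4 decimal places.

-0.0586

R0 = Σ lx·mx = 0 + 0 + 0.252 + 0.156 + 0.18 + 0.228 = 0.816
Σ x·lx·mx = 2.832; T = 2.832/0.816 = 3.47059…
r ≈ ln(R0)/T = ln(0.816)/3.47059… = -0.05859… → -0.0586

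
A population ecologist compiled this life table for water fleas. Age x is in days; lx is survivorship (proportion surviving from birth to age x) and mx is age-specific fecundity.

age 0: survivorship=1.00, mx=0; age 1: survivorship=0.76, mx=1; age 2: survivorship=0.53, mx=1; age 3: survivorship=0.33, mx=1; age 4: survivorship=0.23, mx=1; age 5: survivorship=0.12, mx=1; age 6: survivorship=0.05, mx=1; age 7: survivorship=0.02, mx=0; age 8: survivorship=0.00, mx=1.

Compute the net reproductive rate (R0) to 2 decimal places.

lx·mx by age: 0, 0.76, 0.53, 0.33, 0.23, 0.12, 0.05, 0, 0
R0 = Σ lx·mx = 2.02 → 2.02

2.02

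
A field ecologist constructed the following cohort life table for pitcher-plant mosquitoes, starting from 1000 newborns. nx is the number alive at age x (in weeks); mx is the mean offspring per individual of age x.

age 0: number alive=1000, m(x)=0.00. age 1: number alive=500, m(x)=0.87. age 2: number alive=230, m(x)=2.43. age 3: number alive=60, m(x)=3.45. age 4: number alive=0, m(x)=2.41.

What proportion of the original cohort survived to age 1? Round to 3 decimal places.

l_1 = n_1/n_0 = 500/1000 = 0.5 → 0.500

0.500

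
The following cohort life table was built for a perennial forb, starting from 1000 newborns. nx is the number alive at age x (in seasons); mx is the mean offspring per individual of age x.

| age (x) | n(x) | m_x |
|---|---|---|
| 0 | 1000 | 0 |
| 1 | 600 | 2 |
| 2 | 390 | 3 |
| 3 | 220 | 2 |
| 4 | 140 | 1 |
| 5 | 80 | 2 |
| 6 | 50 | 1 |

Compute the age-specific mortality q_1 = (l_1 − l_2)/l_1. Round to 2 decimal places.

0.35

lx = nx/n0 = nx/1000: 1, 0.6, 0.39, 0.22, 0.14, 0.08, 0.05
q_1 = (l_1 − l_2) / l_1 = (0.6 − 0.39) / 0.6
     = 0.21 / 0.6 = 0.35 → 0.35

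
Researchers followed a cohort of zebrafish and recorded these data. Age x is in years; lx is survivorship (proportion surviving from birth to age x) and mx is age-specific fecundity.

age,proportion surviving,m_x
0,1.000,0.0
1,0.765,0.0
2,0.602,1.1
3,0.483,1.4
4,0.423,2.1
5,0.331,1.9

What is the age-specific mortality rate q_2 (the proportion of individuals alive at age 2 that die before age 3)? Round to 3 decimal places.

0.198

q_2 = (l_2 − l_3) / l_2 = (0.602 − 0.483) / 0.602
     = 0.119 / 0.602 = 0.197674… → 0.198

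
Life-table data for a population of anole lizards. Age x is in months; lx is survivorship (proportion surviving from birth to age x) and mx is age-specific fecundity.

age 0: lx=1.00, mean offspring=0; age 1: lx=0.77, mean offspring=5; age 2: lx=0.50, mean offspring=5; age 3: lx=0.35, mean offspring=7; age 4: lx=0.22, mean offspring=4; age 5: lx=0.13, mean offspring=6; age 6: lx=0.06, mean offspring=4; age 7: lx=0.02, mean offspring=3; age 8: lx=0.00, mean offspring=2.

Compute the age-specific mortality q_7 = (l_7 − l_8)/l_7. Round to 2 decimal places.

q_7 = (l_7 − l_8) / l_7 = (0.02 − 0) / 0.02
     = 0.02 / 0.02 = 1 → 1.00

1.00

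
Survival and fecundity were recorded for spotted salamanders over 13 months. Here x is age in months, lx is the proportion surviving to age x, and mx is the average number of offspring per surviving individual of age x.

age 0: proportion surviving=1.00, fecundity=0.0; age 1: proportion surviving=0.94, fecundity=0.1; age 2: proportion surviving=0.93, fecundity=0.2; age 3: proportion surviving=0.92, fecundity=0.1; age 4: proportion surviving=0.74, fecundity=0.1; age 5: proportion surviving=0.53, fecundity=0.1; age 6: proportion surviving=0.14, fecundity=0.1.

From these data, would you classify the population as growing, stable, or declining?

declining

R0 = Σ lx·mx = 0 + 0.094 + 0.186 + 0.092 + 0.074 + 0.053 + 0.014 = 0.513
R0 < 1, so the population is declining.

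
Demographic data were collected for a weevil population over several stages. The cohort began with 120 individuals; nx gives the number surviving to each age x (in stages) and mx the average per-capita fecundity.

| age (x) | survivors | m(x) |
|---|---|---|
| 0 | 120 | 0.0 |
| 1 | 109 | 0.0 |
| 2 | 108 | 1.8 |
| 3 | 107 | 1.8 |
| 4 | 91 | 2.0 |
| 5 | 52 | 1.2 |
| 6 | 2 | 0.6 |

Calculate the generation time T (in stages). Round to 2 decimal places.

lx = nx/n0 = nx/120: 1, 0.90833…, 0.9, 0.89167…, 0.75833…, 0.43333…, 0.01667…
lx·mx: 0, 0, 1.62, 1.605…, 1.516667…, 0.52…, 0.01… → R0 = 5.271667…
x·lx·mx: 0, 0, 3.24, 4.815…, 6.066667…, 2.6…, 0.06… → Σ = 16.781667…
T = 16.781667… / 5.271667… = 3.18337… → 3.18

3.18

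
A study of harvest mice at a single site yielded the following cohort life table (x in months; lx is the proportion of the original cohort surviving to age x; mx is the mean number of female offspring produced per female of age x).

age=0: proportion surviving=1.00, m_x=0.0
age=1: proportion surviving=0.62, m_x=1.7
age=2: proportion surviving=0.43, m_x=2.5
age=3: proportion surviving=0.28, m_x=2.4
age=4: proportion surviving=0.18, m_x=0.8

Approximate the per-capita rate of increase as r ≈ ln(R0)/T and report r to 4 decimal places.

0.5488

R0 = Σ lx·mx = 0 + 1.054 + 1.075 + 0.672 + 0.144 = 2.945
Σ x·lx·mx = 5.796; T = 5.796/2.945 = 1.96808…
r ≈ ln(R0)/T = ln(2.945)/1.96808… = 0.548813… → 0.5488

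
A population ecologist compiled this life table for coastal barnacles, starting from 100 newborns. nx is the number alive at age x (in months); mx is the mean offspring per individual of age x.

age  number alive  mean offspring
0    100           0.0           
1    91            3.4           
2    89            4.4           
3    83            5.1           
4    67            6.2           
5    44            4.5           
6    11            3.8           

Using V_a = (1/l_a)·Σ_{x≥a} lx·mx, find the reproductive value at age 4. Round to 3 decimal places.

9.779

lx = nx/n0 = nx/100: 1, 0.91, 0.89, 0.83, 0.67, 0.44, 0.11
lx·mx for x ≥ 4: 4.154, 1.98, 0.418 → sum = 6.552
V_4 = 6.552 / l_4 = 6.552 / 0.67 = 9.779104… → 9.779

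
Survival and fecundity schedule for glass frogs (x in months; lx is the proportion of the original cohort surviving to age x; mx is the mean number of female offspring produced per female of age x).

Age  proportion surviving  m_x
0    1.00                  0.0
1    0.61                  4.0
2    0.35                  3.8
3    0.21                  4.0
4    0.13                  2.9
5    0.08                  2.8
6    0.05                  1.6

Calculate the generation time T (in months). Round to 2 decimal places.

lx·mx: 0, 2.44, 1.33, 0.84, 0.377, 0.224, 0.08 → R0 = 5.291
x·lx·mx: 0, 2.44, 2.66, 2.52, 1.508, 1.12, 0.48 → Σ = 10.728
T = 10.728 / 5.291 = 2.027594… → 2.03

2.03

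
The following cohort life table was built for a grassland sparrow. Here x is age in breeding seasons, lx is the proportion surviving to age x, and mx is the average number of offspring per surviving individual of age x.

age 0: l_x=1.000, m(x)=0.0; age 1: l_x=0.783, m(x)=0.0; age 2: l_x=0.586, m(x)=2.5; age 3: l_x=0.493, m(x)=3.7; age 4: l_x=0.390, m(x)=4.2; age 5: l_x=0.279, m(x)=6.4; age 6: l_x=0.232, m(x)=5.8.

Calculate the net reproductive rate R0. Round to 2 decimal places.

lx·mx by age: 0, 0, 1.465, 1.8241, 1.638, 1.7856, 1.3456
R0 = Σ lx·mx = 8.0583 → 8.06

8.06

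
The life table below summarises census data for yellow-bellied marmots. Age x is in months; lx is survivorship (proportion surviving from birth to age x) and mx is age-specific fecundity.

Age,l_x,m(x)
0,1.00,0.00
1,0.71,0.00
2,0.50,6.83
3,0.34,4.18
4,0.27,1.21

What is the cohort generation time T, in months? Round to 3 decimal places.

2.402

lx·mx: 0, 0, 3.415, 1.4212, 0.3267 → R0 = 5.1629
x·lx·mx: 0, 0, 6.83, 4.2636, 1.3068 → Σ = 12.4004
T = 12.4004 / 5.1629 = 2.401828… → 2.402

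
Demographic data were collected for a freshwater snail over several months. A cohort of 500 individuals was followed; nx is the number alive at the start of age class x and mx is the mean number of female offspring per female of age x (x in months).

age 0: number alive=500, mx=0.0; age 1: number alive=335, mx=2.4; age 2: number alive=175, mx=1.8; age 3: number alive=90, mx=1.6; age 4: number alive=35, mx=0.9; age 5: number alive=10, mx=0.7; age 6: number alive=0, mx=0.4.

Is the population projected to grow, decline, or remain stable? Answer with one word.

growing

lx = nx/n0 = nx/500: 1, 0.67, 0.35, 0.18, 0.07, 0.02, 0
R0 = Σ lx·mx = 0 + 1.608 + 0.63 + 0.288 + 0.063 + 0.014 + 0 = 2.603
R0 > 1, so the population is growing.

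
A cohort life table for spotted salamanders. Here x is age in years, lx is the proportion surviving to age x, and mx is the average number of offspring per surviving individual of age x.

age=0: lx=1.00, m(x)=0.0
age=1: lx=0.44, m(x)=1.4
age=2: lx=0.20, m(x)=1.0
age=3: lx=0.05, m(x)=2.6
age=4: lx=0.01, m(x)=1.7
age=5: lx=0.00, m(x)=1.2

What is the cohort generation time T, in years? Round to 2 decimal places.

lx·mx: 0, 0.616, 0.2, 0.13, 0.017, 0 → R0 = 0.963
x·lx·mx: 0, 0.616, 0.4, 0.39, 0.068, 0 → Σ = 1.474
T = 1.474 / 0.963 = 1.530633… → 1.53

1.53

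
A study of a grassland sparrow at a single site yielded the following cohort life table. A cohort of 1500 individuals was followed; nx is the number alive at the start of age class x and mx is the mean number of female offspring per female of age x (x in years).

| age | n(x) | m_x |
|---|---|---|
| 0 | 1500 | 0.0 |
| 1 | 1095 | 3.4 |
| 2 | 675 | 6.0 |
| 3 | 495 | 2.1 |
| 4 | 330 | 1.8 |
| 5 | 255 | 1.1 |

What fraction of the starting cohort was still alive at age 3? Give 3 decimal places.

l_3 = n_3/n_0 = 495/1500 = 0.33 → 0.330

0.330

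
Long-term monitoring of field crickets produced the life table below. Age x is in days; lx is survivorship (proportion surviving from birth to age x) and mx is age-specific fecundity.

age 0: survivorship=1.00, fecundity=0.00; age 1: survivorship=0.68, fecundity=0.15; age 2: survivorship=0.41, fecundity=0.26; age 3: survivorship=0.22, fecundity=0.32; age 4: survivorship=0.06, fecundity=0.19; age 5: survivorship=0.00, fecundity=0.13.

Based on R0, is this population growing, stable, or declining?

R0 = Σ lx·mx = 0 + 0.102 + 0.1066 + 0.0704 + 0.0114 + 0 = 0.2904
R0 < 1, so the population is declining.

declining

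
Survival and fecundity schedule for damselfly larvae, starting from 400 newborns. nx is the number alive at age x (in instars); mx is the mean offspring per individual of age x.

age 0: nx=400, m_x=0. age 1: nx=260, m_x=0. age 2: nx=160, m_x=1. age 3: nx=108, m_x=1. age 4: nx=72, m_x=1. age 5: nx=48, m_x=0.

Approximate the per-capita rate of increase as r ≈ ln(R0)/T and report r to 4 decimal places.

lx = nx/n0 = nx/400: 1, 0.65, 0.4, 0.27, 0.18, 0.12
R0 = Σ lx·mx = 0 + 0 + 0.4 + 0.27 + 0.18 + 0 = 0.85
Σ x·lx·mx = 2.33; T = 2.33/0.85 = 2.74118…
r ≈ ln(R0)/T = ln(0.85)/2.74118… = -0.059288… → -0.0593

-0.0593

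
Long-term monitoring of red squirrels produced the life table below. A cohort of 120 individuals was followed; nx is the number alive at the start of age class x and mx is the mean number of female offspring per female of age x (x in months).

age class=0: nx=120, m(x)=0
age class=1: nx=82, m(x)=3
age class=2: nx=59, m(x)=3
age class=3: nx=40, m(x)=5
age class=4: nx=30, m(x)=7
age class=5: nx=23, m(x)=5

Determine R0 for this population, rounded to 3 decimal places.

7.900

lx = nx/n0 = nx/120: 1, 0.68333…, 0.49167…, 0.33333…, 0.25, 0.19167…
lx·mx by age: 0, 2.05…, 1.475…, 1.666667…, 1.75, 0.958333…
R0 = Σ lx·mx = 7.9… → 7.900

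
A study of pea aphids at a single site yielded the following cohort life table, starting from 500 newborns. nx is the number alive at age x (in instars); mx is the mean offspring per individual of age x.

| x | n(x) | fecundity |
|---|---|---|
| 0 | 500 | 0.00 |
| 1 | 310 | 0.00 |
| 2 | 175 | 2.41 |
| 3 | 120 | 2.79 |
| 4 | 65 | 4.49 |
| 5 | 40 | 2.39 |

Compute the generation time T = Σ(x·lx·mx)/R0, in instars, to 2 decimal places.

lx = nx/n0 = nx/500: 1, 0.62, 0.35, 0.24, 0.13, 0.08
lx·mx: 0, 0, 0.8435, 0.6696, 0.5837, 0.1912 → R0 = 2.288
x·lx·mx: 0, 0, 1.687, 2.0088, 2.3348, 0.956 → Σ = 6.9866
T = 6.9866 / 2.288 = 3.053584… → 3.05

3.05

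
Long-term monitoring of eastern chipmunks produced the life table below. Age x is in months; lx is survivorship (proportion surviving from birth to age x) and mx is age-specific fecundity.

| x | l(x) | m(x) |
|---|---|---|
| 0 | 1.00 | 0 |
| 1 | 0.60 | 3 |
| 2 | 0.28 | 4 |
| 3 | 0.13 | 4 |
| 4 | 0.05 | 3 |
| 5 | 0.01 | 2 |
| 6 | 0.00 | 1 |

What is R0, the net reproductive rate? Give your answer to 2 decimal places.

3.61

lx·mx by age: 0, 1.8, 1.12, 0.52, 0.15, 0.02, 0
R0 = Σ lx·mx = 3.61 → 3.61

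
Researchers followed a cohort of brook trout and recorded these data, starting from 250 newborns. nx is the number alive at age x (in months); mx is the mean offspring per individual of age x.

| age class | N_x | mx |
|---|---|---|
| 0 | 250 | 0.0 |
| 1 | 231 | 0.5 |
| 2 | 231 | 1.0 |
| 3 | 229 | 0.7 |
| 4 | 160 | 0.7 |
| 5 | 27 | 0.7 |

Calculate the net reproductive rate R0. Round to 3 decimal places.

2.551

lx = nx/n0 = nx/250: 1, 0.924, 0.924, 0.916, 0.64, 0.108
lx·mx by age: 0, 0.462, 0.924, 0.6412, 0.448, 0.0756
R0 = Σ lx·mx = 2.5508 → 2.551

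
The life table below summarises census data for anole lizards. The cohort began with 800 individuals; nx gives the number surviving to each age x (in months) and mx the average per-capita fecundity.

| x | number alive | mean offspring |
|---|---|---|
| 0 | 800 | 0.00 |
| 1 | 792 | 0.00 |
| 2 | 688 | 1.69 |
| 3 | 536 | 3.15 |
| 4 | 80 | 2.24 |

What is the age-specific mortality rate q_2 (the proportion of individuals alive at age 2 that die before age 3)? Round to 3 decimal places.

0.221

lx = nx/n0 = nx/800: 1, 0.99, 0.86, 0.67, 0.1
q_2 = (l_2 − l_3) / l_2 = (0.86 − 0.67) / 0.86
     = 0.19 / 0.86 = 0.22093… → 0.221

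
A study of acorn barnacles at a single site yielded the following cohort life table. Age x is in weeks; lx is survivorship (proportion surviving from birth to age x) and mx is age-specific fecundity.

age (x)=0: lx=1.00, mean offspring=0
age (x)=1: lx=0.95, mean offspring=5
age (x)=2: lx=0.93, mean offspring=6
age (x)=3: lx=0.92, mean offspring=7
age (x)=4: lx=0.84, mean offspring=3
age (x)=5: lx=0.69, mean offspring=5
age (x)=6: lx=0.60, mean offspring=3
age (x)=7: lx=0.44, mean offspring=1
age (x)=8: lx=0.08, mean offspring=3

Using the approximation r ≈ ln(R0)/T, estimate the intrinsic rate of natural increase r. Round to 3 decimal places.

1.039

R0 = Σ lx·mx = 0 + 4.75 + 5.58 + 6.44 + 2.52 + 3.45 + 1.8 + 0.44 + 0.24 = 25.22
Σ x·lx·mx = 78.36; T = 78.36/25.22 = 3.10706…
r ≈ ln(R0)/T = ln(25.22)/3.10706… = 1.03881… → 1.039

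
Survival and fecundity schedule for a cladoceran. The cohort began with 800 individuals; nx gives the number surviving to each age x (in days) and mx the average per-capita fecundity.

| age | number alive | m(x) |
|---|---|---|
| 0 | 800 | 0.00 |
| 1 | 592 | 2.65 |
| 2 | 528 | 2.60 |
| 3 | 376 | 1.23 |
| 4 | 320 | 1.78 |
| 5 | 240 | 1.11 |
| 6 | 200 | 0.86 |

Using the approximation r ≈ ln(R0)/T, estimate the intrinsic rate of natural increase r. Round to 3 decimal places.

lx = nx/n0 = nx/800: 1, 0.74, 0.66, 0.47, 0.4, 0.3, 0.25
R0 = Σ lx·mx = 0 + 1.961 + 1.716 + 0.5781 + 0.712 + 0.333 + 0.215 = 5.5151
Σ x·lx·mx = 12.9303; T = 12.9303/5.5151 = 2.34453…
r ≈ ln(R0)/T = ln(5.5151)/2.34453… = 0.72829… → 0.728

0.728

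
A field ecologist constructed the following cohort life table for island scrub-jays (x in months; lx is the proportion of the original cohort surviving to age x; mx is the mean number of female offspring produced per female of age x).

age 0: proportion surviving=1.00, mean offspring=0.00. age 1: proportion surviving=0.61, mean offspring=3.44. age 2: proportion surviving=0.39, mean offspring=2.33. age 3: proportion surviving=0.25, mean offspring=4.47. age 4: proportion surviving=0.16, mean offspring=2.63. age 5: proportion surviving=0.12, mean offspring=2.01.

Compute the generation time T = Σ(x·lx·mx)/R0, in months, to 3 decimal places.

2.122

lx·mx: 0, 2.0984, 0.9087, 1.1175, 0.4208, 0.2412 → R0 = 4.7866
x·lx·mx: 0, 2.0984, 1.8174, 3.3525, 1.6832, 1.206 → Σ = 10.1575
T = 10.1575 / 4.7866 = 2.12207… → 2.122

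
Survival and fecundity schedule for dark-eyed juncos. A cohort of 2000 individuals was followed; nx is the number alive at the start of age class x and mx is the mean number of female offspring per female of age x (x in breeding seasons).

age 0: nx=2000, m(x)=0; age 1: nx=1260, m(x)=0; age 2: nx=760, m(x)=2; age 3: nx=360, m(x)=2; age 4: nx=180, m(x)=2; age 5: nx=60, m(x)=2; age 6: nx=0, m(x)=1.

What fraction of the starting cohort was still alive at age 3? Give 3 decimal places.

l_3 = n_3/n_0 = 360/2000 = 0.18 → 0.180

0.180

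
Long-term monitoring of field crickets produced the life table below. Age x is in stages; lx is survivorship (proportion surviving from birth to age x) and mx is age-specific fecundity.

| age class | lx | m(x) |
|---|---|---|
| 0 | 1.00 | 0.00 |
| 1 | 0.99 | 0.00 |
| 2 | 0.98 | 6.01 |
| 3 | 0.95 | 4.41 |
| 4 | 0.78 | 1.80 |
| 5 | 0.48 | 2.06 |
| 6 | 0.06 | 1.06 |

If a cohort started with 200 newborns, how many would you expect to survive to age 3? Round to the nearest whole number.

Expected survivors = N0 · l_3 = 200 × 0.95 = 190 → 190

190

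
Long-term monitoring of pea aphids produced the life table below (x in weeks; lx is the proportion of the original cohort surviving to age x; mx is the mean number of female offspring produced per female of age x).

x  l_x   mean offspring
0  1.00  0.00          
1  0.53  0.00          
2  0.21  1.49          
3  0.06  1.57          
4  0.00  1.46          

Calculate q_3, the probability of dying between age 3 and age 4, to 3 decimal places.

1.000

q_3 = (l_3 − l_4) / l_3 = (0.06 − 0) / 0.06
     = 0.06 / 0.06 = 1 → 1.000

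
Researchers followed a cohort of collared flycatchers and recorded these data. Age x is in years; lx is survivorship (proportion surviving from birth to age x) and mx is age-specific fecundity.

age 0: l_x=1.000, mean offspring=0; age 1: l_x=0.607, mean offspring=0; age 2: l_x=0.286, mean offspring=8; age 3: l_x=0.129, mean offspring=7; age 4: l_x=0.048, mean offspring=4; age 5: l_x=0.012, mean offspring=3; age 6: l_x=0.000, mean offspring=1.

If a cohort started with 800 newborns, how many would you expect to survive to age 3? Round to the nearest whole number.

Expected survivors = N0 · l_3 = 800 × 0.129 = 103.2 → 103

103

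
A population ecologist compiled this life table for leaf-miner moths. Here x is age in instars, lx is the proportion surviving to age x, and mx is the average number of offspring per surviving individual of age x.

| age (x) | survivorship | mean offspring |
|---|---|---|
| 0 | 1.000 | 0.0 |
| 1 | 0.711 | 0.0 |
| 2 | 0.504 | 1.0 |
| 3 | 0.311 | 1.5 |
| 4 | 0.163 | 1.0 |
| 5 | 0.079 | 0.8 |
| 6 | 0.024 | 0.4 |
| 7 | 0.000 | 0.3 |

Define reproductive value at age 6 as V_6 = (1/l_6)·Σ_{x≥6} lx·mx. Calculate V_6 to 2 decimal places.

lx·mx for x ≥ 6: 0.0096, 0 → sum = 0.0096
V_6 = 0.0096 / l_6 = 0.0096 / 0.024 = 0.4 → 0.40

0.40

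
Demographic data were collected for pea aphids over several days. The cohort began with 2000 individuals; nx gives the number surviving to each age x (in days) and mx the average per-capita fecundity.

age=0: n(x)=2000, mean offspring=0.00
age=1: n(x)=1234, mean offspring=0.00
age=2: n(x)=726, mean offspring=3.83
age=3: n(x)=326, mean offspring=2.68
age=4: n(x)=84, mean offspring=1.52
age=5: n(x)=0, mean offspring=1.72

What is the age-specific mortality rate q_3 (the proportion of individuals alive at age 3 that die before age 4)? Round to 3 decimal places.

lx = nx/n0 = nx/2000: 1, 0.617, 0.363, 0.163, 0.042, 0
q_3 = (l_3 − l_4) / l_3 = (0.163 − 0.042) / 0.163
     = 0.121 / 0.163 = 0.742331… → 0.742

0.742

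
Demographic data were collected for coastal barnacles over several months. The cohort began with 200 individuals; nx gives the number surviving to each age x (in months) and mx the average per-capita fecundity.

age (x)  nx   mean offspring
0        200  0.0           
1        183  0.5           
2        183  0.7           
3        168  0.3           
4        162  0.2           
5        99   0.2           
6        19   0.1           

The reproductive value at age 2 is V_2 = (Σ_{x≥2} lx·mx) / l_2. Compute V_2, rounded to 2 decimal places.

1.27

lx = nx/n0 = nx/200: 1, 0.915, 0.915, 0.84, 0.81, 0.495, 0.095
lx·mx for x ≥ 2: 0.6405, 0.252, 0.162, 0.099, 0.0095 → sum = 1.163
V_2 = 1.163 / l_2 = 1.163 / 0.915 = 1.271038… → 1.27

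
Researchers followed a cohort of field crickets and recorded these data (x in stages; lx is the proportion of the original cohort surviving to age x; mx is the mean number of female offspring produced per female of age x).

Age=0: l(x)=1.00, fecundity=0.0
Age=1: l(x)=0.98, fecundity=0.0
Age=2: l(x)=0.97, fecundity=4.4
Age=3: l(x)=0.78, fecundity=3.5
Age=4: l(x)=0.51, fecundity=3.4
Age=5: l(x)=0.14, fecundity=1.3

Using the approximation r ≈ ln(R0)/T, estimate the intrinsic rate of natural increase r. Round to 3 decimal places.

0.794

R0 = Σ lx·mx = 0 + 0 + 4.268 + 2.73 + 1.734 + 0.182 = 8.914
Σ x·lx·mx = 24.572; T = 24.572/8.914 = 2.75656…
r ≈ ln(R0)/T = ln(8.914)/2.75656… = 0.79361… → 0.794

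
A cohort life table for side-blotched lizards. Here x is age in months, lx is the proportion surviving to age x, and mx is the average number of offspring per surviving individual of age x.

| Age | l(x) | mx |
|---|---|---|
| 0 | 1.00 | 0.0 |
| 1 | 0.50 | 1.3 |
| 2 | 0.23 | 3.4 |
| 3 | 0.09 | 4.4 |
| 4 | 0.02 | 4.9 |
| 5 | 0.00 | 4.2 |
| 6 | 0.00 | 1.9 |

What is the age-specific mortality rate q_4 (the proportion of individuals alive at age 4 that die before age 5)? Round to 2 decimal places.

1.00

q_4 = (l_4 − l_5) / l_4 = (0.02 − 0) / 0.02
     = 0.02 / 0.02 = 1 → 1.00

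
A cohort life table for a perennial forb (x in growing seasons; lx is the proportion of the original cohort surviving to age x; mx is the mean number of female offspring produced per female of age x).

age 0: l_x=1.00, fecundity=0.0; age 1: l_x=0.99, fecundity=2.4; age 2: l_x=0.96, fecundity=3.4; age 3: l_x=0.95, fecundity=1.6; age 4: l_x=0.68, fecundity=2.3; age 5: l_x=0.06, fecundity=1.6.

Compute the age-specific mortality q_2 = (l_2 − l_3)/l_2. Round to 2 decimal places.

q_2 = (l_2 − l_3) / l_2 = (0.96 − 0.95) / 0.96
     = 0.01 / 0.96 = 0.010417… → 0.01

0.01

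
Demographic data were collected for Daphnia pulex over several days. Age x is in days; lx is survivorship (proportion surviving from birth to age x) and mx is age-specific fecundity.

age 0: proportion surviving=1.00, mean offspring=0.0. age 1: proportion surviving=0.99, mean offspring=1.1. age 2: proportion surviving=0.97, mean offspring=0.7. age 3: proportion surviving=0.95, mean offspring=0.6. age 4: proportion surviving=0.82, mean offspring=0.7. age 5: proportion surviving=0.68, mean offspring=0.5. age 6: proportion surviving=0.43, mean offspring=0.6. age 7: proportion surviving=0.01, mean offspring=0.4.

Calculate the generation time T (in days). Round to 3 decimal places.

2.769

lx·mx: 0, 1.089, 0.679, 0.57, 0.574, 0.34, 0.258, 0.004 → R0 = 3.514
x·lx·mx: 0, 1.089, 1.358, 1.71, 2.296, 1.7, 1.548, 0.028 → Σ = 9.729
T = 9.729 / 3.514 = 2.76864… → 2.769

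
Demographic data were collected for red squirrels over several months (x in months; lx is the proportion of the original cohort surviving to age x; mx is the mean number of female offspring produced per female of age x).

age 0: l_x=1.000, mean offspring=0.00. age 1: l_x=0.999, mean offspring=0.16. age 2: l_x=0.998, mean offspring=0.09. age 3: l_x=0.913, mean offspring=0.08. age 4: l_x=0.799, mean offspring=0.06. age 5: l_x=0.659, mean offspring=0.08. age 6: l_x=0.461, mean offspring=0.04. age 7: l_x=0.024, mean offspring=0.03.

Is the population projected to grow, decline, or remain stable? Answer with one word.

R0 = Σ lx·mx = 0 + 0.15984 + 0.08982 + 0.07304 + 0.04794 + 0.05272 + 0.01844 + 0.00072 = 0.44252
R0 < 1, so the population is declining.

declining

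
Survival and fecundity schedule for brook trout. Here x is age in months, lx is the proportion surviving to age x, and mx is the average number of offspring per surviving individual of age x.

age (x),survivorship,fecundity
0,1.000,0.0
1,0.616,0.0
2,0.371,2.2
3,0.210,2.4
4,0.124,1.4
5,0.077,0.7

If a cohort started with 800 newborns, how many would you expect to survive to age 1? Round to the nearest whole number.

493

Expected survivors = N0 · l_1 = 800 × 0.616 = 492.8 → 493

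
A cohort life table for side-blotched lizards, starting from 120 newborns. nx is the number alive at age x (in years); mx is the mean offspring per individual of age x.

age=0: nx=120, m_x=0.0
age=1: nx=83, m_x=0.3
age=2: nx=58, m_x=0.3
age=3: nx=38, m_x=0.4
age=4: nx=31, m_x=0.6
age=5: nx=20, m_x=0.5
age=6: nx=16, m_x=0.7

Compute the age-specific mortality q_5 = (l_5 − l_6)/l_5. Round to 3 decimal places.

lx = nx/n0 = nx/120: 1, 0.69167…, 0.48333…, 0.31667…, 0.25833…, 0.16667…, 0.13333…
q_5 = (l_5 − l_6) / l_5 = (0.166667… − 0.133333…) / 0.166667…
     = 0.033333… / 0.166667… = 0.2… → 0.200

0.200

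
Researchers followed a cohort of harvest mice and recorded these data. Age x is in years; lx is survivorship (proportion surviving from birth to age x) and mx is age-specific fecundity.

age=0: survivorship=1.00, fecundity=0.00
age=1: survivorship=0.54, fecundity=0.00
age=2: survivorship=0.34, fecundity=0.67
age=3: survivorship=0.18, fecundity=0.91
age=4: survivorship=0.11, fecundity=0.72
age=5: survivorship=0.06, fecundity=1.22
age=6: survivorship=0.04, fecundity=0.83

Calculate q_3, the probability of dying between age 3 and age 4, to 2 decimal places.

0.39

q_3 = (l_3 − l_4) / l_3 = (0.18 − 0.11) / 0.18
     = 0.07 / 0.18 = 0.388889… → 0.39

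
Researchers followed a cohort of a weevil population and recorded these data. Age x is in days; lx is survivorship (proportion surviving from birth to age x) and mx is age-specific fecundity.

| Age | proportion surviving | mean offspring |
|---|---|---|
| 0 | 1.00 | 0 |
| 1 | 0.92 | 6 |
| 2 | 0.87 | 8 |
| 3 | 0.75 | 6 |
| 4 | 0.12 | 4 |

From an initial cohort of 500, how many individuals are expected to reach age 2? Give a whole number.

435

Expected survivors = N0 · l_2 = 500 × 0.87 = 435 → 435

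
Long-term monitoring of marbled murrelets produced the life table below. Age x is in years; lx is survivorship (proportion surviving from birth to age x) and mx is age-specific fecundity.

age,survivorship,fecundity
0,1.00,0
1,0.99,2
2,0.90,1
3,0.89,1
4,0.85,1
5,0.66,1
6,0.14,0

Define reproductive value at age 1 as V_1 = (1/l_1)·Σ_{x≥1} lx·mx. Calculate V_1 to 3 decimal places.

5.333

lx·mx for x ≥ 1: 1.98, 0.9, 0.89, 0.85, 0.66, 0 → sum = 5.28
V_1 = 5.28 / l_1 = 5.28 / 0.99 = 5.333333… → 5.333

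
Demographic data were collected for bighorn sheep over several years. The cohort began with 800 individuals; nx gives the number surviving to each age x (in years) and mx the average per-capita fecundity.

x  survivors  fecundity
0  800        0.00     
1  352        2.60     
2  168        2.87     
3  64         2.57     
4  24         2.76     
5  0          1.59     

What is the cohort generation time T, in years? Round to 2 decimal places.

lx = nx/n0 = nx/800: 1, 0.44, 0.21, 0.08, 0.03, 0
lx·mx: 0, 1.144, 0.6027, 0.2056, 0.0828, 0 → R0 = 2.0351
x·lx·mx: 0, 1.144, 1.2054, 0.6168, 0.3312, 0 → Σ = 3.2974
T = 3.2974 / 2.0351 = 1.620264… → 1.62

1.62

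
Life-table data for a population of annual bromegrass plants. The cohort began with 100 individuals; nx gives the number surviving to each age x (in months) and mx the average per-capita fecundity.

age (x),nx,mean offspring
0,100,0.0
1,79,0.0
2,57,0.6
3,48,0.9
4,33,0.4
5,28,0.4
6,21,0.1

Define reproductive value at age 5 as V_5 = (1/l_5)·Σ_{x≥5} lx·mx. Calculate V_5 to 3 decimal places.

lx = nx/n0 = nx/100: 1, 0.79, 0.57, 0.48, 0.33, 0.28, 0.21
lx·mx for x ≥ 5: 0.112, 0.021 → sum = 0.133
V_5 = 0.133 / l_5 = 0.133 / 0.28 = 0.475 → 0.475

0.475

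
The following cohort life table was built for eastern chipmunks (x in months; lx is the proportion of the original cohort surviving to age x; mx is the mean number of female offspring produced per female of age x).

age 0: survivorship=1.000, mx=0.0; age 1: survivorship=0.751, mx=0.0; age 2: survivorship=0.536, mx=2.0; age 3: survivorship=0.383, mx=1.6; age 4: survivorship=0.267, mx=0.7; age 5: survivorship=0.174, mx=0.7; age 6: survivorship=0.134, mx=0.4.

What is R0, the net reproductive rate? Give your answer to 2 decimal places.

lx·mx by age: 0, 0, 1.072, 0.6128, 0.1869, 0.1218, 0.0536
R0 = Σ lx·mx = 2.0471 → 2.05

2.05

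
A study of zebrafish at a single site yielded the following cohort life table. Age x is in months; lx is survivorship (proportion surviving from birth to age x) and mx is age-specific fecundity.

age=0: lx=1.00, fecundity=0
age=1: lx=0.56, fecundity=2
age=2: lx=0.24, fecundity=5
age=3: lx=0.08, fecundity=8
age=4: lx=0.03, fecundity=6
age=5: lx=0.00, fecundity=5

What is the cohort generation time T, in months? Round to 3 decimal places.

1.962

lx·mx: 0, 1.12, 1.2, 0.64, 0.18, 0 → R0 = 3.14
x·lx·mx: 0, 1.12, 2.4, 1.92, 0.72, 0 → Σ = 6.16
T = 6.16 / 3.14 = 1.961783… → 1.962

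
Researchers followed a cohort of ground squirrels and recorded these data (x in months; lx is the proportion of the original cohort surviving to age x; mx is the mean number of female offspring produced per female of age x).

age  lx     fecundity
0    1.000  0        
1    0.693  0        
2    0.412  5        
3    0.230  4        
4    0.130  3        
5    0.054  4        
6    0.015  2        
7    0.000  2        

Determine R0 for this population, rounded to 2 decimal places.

3.62

lx·mx by age: 0, 0, 2.06, 0.92, 0.39, 0.216, 0.03, 0
R0 = Σ lx·mx = 3.616 → 3.62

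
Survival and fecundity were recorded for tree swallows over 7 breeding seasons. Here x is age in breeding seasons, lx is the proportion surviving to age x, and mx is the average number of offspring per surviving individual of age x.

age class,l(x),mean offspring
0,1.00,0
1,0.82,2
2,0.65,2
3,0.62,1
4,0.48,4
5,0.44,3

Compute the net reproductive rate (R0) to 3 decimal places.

6.800

lx·mx by age: 0, 1.64, 1.3, 0.62, 1.92, 1.32
R0 = Σ lx·mx = 6.8 → 6.800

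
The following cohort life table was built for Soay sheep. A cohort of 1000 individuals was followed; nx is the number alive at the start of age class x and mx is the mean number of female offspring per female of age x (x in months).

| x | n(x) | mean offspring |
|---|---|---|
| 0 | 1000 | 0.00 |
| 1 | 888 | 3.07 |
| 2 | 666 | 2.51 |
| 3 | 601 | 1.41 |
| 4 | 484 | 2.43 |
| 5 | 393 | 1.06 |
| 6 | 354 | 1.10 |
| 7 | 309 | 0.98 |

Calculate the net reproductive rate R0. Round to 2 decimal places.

lx = nx/n0 = nx/1000: 1, 0.888, 0.666, 0.601, 0.484, 0.393, 0.354, 0.309
lx·mx by age: 0, 2.72616, 1.67166, 0.84741, 1.17612, 0.41658, 0.3894, 0.30282
R0 = Σ lx·mx = 7.53015 → 7.53

7.53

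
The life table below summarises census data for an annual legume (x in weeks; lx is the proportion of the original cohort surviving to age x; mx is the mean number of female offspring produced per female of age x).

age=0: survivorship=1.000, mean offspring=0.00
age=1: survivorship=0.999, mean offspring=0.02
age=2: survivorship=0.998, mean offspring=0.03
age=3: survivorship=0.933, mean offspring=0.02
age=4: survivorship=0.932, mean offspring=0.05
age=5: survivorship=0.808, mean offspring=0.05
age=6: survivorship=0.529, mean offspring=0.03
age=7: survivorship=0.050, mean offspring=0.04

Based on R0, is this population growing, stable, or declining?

declining

R0 = Σ lx·mx = 0 + 0.01998 + 0.02994 + 0.01866 + 0.0466 + 0.0404 + 0.01587 + 0.002 = 0.17345
R0 < 1, so the population is declining.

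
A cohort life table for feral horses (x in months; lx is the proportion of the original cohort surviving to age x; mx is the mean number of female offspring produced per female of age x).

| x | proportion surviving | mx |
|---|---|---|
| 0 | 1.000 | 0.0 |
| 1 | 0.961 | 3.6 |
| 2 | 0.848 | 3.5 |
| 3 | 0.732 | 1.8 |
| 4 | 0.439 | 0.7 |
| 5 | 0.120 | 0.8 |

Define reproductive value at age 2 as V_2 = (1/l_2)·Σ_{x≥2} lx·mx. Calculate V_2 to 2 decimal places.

5.53

lx·mx for x ≥ 2: 2.968, 1.3176, 0.3073, 0.096 → sum = 4.6889
V_2 = 4.6889 / l_2 = 4.6889 / 0.848 = 5.529363… → 5.53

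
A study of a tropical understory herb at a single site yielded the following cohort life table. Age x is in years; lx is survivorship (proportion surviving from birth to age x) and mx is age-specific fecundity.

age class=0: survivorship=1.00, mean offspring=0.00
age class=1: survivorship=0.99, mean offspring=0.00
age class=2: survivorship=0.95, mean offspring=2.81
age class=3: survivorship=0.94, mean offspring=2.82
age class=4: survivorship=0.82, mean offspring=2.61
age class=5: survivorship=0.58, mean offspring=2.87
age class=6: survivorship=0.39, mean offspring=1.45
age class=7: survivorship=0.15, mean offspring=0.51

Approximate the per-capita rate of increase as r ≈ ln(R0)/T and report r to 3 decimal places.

R0 = Σ lx·mx = 0 + 0 + 2.6695 + 2.6508 + 2.1402 + 1.6646 + 0.5655 + 0.0765 = 9.7671
Σ x·lx·mx = 34.1037; T = 34.1037/9.7671 = 3.49169…
r ≈ ln(R0)/T = ln(9.7671)/3.49169… = 0.6527… → 0.653

0.653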